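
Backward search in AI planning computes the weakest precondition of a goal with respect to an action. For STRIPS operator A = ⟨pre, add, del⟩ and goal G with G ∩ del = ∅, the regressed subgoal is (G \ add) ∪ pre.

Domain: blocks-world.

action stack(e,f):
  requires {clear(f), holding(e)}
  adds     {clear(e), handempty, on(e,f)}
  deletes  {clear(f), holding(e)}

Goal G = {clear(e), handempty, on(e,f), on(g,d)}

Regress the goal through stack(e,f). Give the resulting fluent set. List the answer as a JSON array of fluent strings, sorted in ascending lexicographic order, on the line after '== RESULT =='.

Compute (G \ add) ∪ pre:
  G ∩ del = {}  (empty — regression defined)
  G \ add = {clear(e), handempty, on(e,f), on(g,d)} \ {clear(e), handempty, on(e,f)} = {on(g,d)}
  ∪ pre   = {on(g,d)} ∪ {clear(f), holding(e)}
          = {clear(f), holding(e), on(g,d)}

== RESULT ==
["clear(f)", "holding(e)", "on(g,d)"]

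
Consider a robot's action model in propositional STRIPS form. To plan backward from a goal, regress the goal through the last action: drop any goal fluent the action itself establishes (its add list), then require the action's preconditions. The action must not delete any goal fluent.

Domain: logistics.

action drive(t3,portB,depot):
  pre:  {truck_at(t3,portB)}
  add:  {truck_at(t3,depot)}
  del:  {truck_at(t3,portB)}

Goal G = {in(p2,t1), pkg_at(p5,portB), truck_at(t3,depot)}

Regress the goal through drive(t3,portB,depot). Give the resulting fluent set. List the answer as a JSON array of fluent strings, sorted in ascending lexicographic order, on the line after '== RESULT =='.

Compute (G \ add) ∪ pre:
  G ∩ del = {}  (empty — regression defined)
  G \ add = {in(p2,t1), pkg_at(p5,portB), truck_at(t3,depot)} \ {truck_at(t3,depot)} = {in(p2,t1), pkg_at(p5,portB)}
  ∪ pre   = {in(p2,t1), pkg_at(p5,portB)} ∪ {truck_at(t3,portB)}
          = {in(p2,t1), pkg_at(p5,portB), truck_at(t3,portB)}

== RESULT ==
["in(p2,t1)", "pkg_at(p5,portB)", "truck_at(t3,portB)"]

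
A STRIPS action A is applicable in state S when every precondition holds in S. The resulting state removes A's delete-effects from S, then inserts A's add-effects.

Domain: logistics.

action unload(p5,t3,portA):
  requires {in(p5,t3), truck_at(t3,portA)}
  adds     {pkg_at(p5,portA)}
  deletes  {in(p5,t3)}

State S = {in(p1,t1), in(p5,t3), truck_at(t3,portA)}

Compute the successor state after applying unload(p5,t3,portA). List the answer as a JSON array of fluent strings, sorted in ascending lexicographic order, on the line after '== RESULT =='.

Compute (S \ del) ∪ add:
  pre ⊆ S: {in(p5,t3), truck_at(t3,portA)} ⊆ S  — applicable
  S \ del = {in(p1,t1), truck_at(t3,portA)}
  ∪ add   = {in(p1,t1), pkg_at(p5,portA), truck_at(t3,portA)}

== RESULT ==
["in(p1,t1)", "pkg_at(p5,portA)", "truck_at(t3,portA)"]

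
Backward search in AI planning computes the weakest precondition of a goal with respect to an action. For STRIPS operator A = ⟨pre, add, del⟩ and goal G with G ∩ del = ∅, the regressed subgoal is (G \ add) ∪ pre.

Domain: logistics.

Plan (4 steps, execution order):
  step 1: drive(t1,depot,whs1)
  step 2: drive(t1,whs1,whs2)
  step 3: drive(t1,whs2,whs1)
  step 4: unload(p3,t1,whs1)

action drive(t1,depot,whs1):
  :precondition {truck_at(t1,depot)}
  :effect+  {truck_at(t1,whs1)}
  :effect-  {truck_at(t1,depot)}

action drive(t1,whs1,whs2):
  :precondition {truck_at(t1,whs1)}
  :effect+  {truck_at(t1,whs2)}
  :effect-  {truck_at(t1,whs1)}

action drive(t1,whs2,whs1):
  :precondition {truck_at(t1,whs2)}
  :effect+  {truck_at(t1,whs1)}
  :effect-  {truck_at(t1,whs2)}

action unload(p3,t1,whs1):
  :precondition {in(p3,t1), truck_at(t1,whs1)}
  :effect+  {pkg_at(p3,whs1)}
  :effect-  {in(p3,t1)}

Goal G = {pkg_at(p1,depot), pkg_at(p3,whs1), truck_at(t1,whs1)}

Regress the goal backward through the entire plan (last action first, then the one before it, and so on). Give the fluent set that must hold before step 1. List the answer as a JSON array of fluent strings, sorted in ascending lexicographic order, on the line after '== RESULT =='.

Work backward from the goal:
  through step 4 (unload(p3,t1,whs1)): drop {pkg_at(p3,whs1)}, keep {pkg_at(p1,depot), truck_at(t1,whs1)}, require {in(p3,t1), truck_at(t1,whs1)}
    → {in(p3,t1), pkg_at(p1,depot), truck_at(t1,whs1)}
  through step 3 (drive(t1,whs2,whs1)): drop {truck_at(t1,whs1)}, keep {in(p3,t1), pkg_at(p1,depot)}, require {truck_at(t1,whs2)}
    → {in(p3,t1), pkg_at(p1,depot), truck_at(t1,whs2)}
  through step 2 (drive(t1,whs1,whs2)): drop {truck_at(t1,whs2)}, keep {in(p3,t1), pkg_at(p1,depot)}, require {truck_at(t1,whs1)}
    → {in(p3,t1), pkg_at(p1,depot), truck_at(t1,whs1)}
  through step 1 (drive(t1,depot,whs1)): drop {truck_at(t1,whs1)}, keep {in(p3,t1), pkg_at(p1,depot)}, require {truck_at(t1,depot)}
    → {in(p3,t1), pkg_at(p1,depot), truck_at(t1,depot)}

== RESULT ==
["in(p3,t1)", "pkg_at(p1,depot)", "truck_at(t1,depot)"]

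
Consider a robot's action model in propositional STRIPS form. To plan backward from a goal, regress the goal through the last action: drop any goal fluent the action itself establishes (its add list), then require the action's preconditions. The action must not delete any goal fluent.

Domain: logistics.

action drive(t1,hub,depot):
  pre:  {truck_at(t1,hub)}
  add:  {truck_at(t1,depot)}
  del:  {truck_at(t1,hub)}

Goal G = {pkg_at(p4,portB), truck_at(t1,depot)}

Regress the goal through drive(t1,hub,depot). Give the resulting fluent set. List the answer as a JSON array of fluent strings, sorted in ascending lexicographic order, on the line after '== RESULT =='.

Compute (G \ add) ∪ pre:
  G ∩ del = {}  (empty — regression defined)
  G \ add = {pkg_at(p4,portB), truck_at(t1,depot)} \ {truck_at(t1,depot)} = {pkg_at(p4,portB)}
  ∪ pre   = {pkg_at(p4,portB)} ∪ {truck_at(t1,hub)}
          = {pkg_at(p4,portB), truck_at(t1,hub)}

== RESULT ==
["pkg_at(p4,portB)", "truck_at(t1,hub)"]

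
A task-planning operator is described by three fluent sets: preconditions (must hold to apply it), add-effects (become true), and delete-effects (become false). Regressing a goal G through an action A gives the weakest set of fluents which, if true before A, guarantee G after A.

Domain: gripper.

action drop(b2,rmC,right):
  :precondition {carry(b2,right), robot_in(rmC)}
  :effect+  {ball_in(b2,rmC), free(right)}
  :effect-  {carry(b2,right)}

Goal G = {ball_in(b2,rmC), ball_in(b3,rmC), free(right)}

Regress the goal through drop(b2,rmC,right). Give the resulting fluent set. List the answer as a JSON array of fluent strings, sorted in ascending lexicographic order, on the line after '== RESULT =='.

Compute (G \ add) ∪ pre:
  G ∩ del = {}  (empty — regression defined)
  G \ add = {ball_in(b2,rmC), ball_in(b3,rmC), free(right)} \ {ball_in(b2,rmC), free(right)} = {ball_in(b3,rmC)}
  ∪ pre   = {ball_in(b3,rmC)} ∪ {carry(b2,right), robot_in(rmC)}
          = {ball_in(b3,rmC), carry(b2,right), robot_in(rmC)}

== RESULT ==
["ball_in(b3,rmC)", "carry(b2,right)", "robot_in(rmC)"]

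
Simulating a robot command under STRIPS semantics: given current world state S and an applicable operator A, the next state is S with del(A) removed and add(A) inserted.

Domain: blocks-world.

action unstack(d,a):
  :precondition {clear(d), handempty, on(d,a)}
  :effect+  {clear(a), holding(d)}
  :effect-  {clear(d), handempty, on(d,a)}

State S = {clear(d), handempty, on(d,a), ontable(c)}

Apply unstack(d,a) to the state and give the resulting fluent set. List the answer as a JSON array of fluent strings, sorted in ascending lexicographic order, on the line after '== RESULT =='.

Progress:
  pre ⊆ S: {clear(d), handempty, on(d,a)} ⊆ S  — applicable
  S \ del = {ontable(c)}
  ∪ add   = {clear(a), holding(d), ontable(c)}

== RESULT ==
["clear(a)", "holding(d)", "ontable(c)"]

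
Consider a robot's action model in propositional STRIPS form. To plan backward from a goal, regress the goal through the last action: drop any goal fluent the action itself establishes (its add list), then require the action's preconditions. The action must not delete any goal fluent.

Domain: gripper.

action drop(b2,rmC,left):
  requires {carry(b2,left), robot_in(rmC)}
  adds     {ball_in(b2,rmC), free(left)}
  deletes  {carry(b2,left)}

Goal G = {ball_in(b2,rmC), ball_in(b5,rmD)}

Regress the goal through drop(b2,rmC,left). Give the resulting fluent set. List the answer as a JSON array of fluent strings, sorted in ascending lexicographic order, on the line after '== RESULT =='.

Regress:
  G ∩ del = {}  (empty — regression defined)
  G \ add = {ball_in(b2,rmC), ball_in(b5,rmD)} \ {ball_in(b2,rmC), free(left)} = {ball_in(b5,rmD)}
  ∪ pre   = {ball_in(b5,rmD)} ∪ {carry(b2,left), robot_in(rmC)}
          = {ball_in(b5,rmD), carry(b2,left), robot_in(rmC)}

== RESULT ==
["ball_in(b5,rmD)", "carry(b2,left)", "robot_in(rmC)"]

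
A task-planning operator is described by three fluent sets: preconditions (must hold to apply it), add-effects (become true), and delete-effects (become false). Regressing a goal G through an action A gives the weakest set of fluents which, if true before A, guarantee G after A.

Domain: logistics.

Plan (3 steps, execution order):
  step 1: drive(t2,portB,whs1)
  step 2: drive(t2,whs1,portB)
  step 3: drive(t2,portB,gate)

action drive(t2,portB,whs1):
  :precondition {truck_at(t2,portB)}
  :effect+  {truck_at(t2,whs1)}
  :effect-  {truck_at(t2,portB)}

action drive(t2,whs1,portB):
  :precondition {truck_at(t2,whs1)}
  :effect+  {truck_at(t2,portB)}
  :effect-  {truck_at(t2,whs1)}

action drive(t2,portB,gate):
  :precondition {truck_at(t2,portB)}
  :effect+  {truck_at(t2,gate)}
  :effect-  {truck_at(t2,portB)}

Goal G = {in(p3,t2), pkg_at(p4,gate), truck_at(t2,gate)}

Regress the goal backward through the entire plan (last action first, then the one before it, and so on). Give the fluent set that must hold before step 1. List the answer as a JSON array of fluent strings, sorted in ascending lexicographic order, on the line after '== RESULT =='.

Regress step by step:
  through step 3 (drive(t2,portB,gate)): drop {truck_at(t2,gate)}, keep {in(p3,t2), pkg_at(p4,gate)}, require {truck_at(t2,portB)}
    → {in(p3,t2), pkg_at(p4,gate), truck_at(t2,portB)}
  through step 2 (drive(t2,whs1,portB)): drop {truck_at(t2,portB)}, keep {in(p3,t2), pkg_at(p4,gate)}, require {truck_at(t2,whs1)}
    → {in(p3,t2), pkg_at(p4,gate), truck_at(t2,whs1)}
  through step 1 (drive(t2,portB,whs1)): drop {truck_at(t2,whs1)}, keep {in(p3,t2), pkg_at(p4,gate)}, require {truck_at(t2,portB)}
    → {in(p3,t2), pkg_at(p4,gate), truck_at(t2,portB)}

== RESULT ==
["in(p3,t2)", "pkg_at(p4,gate)", "truck_at(t2,portB)"]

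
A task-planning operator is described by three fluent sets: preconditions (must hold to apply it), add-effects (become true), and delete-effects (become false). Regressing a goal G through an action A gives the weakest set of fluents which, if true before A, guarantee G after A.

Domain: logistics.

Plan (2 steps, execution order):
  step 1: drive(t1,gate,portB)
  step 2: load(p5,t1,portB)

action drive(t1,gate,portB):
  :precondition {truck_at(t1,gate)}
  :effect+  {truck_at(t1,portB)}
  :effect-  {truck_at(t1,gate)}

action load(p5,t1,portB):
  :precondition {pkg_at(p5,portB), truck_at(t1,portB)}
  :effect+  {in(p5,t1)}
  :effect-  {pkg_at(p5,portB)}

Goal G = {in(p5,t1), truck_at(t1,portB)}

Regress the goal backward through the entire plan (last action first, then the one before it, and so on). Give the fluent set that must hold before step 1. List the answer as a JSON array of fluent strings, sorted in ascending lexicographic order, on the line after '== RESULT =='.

Work backward from the goal:
  through step 2 (load(p5,t1,portB)): drop {in(p5,t1)}, keep {truck_at(t1,portB)}, require {pkg_at(p5,portB), truck_at(t1,portB)}
    → {pkg_at(p5,portB), truck_at(t1,portB)}
  through step 1 (drive(t1,gate,portB)): drop {truck_at(t1,portB)}, keep {pkg_at(p5,portB)}, require {truck_at(t1,gate)}
    → {pkg_at(p5,portB), truck_at(t1,gate)}

== RESULT ==
["pkg_at(p5,portB)", "truck_at(t1,gate)"]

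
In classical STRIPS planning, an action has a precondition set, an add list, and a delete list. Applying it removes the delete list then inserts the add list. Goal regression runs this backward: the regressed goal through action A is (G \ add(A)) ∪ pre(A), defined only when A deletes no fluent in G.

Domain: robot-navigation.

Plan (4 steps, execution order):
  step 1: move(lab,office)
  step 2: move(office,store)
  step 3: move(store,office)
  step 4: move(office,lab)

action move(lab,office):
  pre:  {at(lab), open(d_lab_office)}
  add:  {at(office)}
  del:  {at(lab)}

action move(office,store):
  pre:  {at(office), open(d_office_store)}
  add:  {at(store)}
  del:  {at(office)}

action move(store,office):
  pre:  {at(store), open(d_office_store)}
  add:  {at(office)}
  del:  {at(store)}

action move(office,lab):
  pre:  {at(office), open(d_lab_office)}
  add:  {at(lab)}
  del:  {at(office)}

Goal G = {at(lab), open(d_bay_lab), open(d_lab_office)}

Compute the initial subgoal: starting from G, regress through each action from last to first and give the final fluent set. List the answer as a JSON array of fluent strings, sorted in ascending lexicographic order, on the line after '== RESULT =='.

Work backward from the goal:
  through step 4 (move(office,lab)): drop {at(lab)}, keep {open(d_bay_lab), open(d_lab_office)}, require {at(office), open(d_lab_office)}
    → {at(office), open(d_bay_lab), open(d_lab_office)}
  through step 3 (move(store,office)): drop {at(office)}, keep {open(d_bay_lab), open(d_lab_office)}, require {at(store), open(d_office_store)}
    → {at(store), open(d_bay_lab), open(d_lab_office), open(d_office_store)}
  through step 2 (move(office,store)): drop {at(store)}, keep {open(d_bay_lab), open(d_lab_office), open(d_office_store)}, require {at(office), open(d_office_store)}
    → {at(office), open(d_bay_lab), open(d_lab_office), open(d_office_store)}
  through step 1 (move(lab,office)): drop {at(office)}, keep {open(d_bay_lab), open(d_lab_office), open(d_office_store)}, require {at(lab), open(d_lab_office)}
    → {at(lab), open(d_bay_lab), open(d_lab_office), open(d_office_store)}

== RESULT ==
["at(lab)", "open(d_bay_lab)", "open(d_lab_office)", "open(d_office_store)"]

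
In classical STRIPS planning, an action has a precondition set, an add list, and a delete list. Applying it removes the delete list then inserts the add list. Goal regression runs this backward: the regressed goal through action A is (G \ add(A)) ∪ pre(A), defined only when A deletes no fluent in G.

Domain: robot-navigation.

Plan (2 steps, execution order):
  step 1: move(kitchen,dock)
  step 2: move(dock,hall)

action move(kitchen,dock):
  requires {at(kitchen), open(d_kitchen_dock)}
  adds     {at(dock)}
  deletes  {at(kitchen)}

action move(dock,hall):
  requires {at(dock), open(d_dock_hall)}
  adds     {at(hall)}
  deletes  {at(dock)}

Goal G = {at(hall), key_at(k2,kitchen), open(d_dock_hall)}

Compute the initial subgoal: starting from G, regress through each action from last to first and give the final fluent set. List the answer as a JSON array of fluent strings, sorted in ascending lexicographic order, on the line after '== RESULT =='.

Regress step by step:
  through step 2 (move(dock,hall)): drop {at(hall)}, keep {key_at(k2,kitchen), open(d_dock_hall)}, require {at(dock), open(d_dock_hall)}
    → {at(dock), key_at(k2,kitchen), open(d_dock_hall)}
  through step 1 (move(kitchen,dock)): drop {at(dock)}, keep {key_at(k2,kitchen), open(d_dock_hall)}, require {at(kitchen), open(d_kitchen_dock)}
    → {at(kitchen), key_at(k2,kitchen), open(d_dock_hall), open(d_kitchen_dock)}

== RESULT ==
["at(kitchen)", "key_at(k2,kitchen)", "open(d_dock_hall)", "open(d_kitchen_dock)"]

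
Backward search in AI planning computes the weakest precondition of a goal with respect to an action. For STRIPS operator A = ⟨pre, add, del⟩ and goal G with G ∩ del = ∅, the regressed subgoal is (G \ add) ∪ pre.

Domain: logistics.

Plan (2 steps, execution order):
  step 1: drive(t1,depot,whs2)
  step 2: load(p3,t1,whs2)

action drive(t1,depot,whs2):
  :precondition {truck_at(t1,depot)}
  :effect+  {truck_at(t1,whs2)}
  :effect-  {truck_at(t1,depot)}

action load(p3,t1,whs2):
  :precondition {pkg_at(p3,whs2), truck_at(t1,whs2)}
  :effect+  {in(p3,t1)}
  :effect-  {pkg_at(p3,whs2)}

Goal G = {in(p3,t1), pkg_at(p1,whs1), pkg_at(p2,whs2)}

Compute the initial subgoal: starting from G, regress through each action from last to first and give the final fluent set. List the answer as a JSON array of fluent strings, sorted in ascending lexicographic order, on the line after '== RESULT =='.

Work backward from the goal:
  through step 2 (load(p3,t1,whs2)): drop {in(p3,t1)}, keep {pkg_at(p1,whs1), pkg_at(p2,whs2)}, require {pkg_at(p3,whs2), truck_at(t1,whs2)}
    → {pkg_at(p1,whs1), pkg_at(p2,whs2), pkg_at(p3,whs2), truck_at(t1,whs2)}
  through step 1 (drive(t1,depot,whs2)): drop {truck_at(t1,whs2)}, keep {pkg_at(p1,whs1), pkg_at(p2,whs2), pkg_at(p3,whs2)}, require {truck_at(t1,depot)}
    → {pkg_at(p1,whs1), pkg_at(p2,whs2), pkg_at(p3,whs2), truck_at(t1,depot)}

== RESULT ==
["pkg_at(p1,whs1)", "pkg_at(p2,whs2)", "pkg_at(p3,whs2)", "truck_at(t1,depot)"]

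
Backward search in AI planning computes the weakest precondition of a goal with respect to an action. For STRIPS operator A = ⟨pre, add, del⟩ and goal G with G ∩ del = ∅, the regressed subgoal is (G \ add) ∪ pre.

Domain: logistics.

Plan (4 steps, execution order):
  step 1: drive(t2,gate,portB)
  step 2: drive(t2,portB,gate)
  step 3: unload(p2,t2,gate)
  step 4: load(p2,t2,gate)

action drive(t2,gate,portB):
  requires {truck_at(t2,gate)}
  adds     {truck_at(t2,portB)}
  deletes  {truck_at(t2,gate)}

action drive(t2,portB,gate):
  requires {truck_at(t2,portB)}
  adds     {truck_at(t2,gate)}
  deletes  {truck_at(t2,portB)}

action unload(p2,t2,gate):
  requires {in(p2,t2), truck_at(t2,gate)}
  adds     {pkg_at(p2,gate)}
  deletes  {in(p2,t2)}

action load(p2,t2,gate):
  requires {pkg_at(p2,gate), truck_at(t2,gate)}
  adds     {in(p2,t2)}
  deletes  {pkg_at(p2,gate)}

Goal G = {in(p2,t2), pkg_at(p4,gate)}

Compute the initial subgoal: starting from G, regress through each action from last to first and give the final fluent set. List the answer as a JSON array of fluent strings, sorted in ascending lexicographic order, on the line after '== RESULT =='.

Work backward from the goal:
  through step 4 (load(p2,t2,gate)): drop {in(p2,t2)}, keep {pkg_at(p4,gate)}, require {pkg_at(p2,gate), truck_at(t2,gate)}
    → {pkg_at(p2,gate), pkg_at(p4,gate), truck_at(t2,gate)}
  through step 3 (unload(p2,t2,gate)): drop {pkg_at(p2,gate)}, keep {pkg_at(p4,gate), truck_at(t2,gate)}, require {in(p2,t2), truck_at(t2,gate)}
    → {in(p2,t2), pkg_at(p4,gate), truck_at(t2,gate)}
  through step 2 (drive(t2,portB,gate)): drop {truck_at(t2,gate)}, keep {in(p2,t2), pkg_at(p4,gate)}, require {truck_at(t2,portB)}
    → {in(p2,t2), pkg_at(p4,gate), truck_at(t2,portB)}
  through step 1 (drive(t2,gate,portB)): drop {truck_at(t2,portB)}, keep {in(p2,t2), pkg_at(p4,gate)}, require {truck_at(t2,gate)}
    → {in(p2,t2), pkg_at(p4,gate), truck_at(t2,gate)}

== RESULT ==
["in(p2,t2)", "pkg_at(p4,gate)", "truck_at(t2,gate)"]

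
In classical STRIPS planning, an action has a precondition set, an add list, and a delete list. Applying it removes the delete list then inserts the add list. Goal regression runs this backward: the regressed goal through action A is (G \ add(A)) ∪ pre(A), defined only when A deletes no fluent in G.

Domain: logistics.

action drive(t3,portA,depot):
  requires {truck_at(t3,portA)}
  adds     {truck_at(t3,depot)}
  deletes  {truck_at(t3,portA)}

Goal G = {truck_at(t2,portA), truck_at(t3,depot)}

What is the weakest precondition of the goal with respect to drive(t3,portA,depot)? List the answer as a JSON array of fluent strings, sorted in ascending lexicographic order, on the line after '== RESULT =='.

Compute (G \ add) ∪ pre:
  G ∩ del = {}  (empty — regression defined)
  G \ add = {truck_at(t2,portA), truck_at(t3,depot)} \ {truck_at(t3,depot)} = {truck_at(t2,portA)}
  ∪ pre   = {truck_at(t2,portA)} ∪ {truck_at(t3,portA)}
          = {truck_at(t2,portA), truck_at(t3,portA)}

== RESULT ==
["truck_at(t2,portA)", "truck_at(t3,portA)"]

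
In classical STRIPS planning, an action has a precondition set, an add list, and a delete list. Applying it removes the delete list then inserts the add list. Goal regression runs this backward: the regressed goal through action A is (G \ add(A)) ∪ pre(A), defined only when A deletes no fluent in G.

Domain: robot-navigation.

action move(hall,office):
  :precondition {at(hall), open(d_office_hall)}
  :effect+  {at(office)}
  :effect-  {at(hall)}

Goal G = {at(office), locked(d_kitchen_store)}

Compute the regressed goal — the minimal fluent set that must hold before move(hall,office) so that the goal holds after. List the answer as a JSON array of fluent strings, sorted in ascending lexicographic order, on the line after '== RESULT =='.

Compute (G \ add) ∪ pre:
  G ∩ del = {}  (empty — regression defined)
  G \ add = {at(office), locked(d_kitchen_store)} \ {at(office)} = {locked(d_kitchen_store)}
  ∪ pre   = {locked(d_kitchen_store)} ∪ {at(hall), open(d_office_hall)}
          = {at(hall), locked(d_kitchen_store), open(d_office_hall)}

== RESULT ==
["at(hall)", "locked(d_kitchen_store)", "open(d_office_hall)"]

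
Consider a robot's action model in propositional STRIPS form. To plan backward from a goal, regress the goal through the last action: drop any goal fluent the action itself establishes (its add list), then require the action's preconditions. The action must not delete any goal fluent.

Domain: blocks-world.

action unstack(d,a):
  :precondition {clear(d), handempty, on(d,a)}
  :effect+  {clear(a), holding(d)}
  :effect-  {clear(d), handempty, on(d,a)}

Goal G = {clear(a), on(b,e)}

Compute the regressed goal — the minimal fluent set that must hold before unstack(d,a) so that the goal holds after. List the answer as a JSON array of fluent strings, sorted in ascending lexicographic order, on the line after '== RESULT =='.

Regress:
  G ∩ del = {}  (empty — regression defined)
  G \ add = {clear(a), on(b,e)} \ {clear(a), holding(d)} = {on(b,e)}
  ∪ pre   = {on(b,e)} ∪ {clear(d), handempty, on(d,a)}
          = {clear(d), handempty, on(b,e), on(d,a)}

== RESULT ==
["clear(d)", "handempty", "on(b,e)", "on(d,a)"]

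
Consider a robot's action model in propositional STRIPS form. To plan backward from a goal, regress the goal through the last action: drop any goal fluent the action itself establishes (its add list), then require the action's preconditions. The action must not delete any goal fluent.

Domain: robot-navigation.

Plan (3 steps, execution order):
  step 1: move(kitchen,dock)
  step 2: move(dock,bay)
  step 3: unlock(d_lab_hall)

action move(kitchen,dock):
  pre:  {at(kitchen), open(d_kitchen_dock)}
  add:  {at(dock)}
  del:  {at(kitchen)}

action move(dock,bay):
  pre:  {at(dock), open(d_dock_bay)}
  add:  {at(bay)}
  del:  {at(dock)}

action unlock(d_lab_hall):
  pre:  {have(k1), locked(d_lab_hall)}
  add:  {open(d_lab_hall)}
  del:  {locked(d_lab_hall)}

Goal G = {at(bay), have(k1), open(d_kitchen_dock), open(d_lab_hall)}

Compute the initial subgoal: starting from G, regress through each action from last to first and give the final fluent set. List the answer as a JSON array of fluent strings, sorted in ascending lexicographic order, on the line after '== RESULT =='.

Regress step by step:
  through step 3 (unlock(d_lab_hall)): drop {open(d_lab_hall)}, keep {at(bay), have(k1), open(d_kitchen_dock)}, require {have(k1), locked(d_lab_hall)}
    → {at(bay), have(k1), locked(d_lab_hall), open(d_kitchen_dock)}
  through step 2 (move(dock,bay)): drop {at(bay)}, keep {have(k1), locked(d_lab_hall), open(d_kitchen_dock)}, require {at(dock), open(d_dock_bay)}
    → {at(dock), have(k1), locked(d_lab_hall), open(d_dock_bay), open(d_kitchen_dock)}
  through step 1 (move(kitchen,dock)): drop {at(dock)}, keep {have(k1), locked(d_lab_hall), open(d_dock_bay), open(d_kitchen_dock)}, require {at(kitchen), open(d_kitchen_dock)}
    → {at(kitchen), have(k1), locked(d_lab_hall), open(d_dock_bay), open(d_kitchen_dock)}

== RESULT ==
["at(kitchen)", "have(k1)", "locked(d_lab_hall)", "open(d_dock_bay)", "open(d_kitchen_dock)"]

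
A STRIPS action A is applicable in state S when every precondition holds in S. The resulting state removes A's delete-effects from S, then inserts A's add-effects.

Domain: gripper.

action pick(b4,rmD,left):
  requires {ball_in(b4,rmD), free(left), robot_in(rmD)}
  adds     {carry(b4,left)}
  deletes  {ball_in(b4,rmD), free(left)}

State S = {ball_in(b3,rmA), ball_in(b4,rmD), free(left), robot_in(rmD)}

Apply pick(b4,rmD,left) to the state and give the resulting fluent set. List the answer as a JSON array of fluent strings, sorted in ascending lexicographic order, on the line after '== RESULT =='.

Compute (S \ del) ∪ add:
  pre ⊆ S: {ball_in(b4,rmD), free(left), robot_in(rmD)} ⊆ S  — applicable
  S \ del = {ball_in(b3,rmA), robot_in(rmD)}
  ∪ add   = {ball_in(b3,rmA), carry(b4,left), robot_in(rmD)}

== RESULT ==
["ball_in(b3,rmA)", "carry(b4,left)", "robot_in(rmD)"]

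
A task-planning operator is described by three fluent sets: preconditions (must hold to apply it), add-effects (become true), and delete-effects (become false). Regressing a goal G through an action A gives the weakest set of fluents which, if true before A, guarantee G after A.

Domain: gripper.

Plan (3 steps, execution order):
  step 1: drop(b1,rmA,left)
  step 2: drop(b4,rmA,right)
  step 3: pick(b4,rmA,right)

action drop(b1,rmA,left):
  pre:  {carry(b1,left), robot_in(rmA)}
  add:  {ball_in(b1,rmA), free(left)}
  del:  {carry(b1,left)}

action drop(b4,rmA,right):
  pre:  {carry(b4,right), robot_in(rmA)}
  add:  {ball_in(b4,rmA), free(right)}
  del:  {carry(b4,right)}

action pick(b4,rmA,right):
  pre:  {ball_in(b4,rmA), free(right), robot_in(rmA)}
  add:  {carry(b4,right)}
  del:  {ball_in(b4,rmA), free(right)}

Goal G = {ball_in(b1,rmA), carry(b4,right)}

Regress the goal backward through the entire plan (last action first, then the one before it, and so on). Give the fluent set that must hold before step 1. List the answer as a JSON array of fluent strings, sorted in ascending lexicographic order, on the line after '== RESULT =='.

Work backward from the goal:
  through step 3 (pick(b4,rmA,right)): drop {carry(b4,right)}, keep {ball_in(b1,rmA)}, require {ball_in(b4,rmA), free(right), robot_in(rmA)}
    → {ball_in(b1,rmA), ball_in(b4,rmA), free(right), robot_in(rmA)}
  through step 2 (drop(b4,rmA,right)): drop {ball_in(b4,rmA), free(right)}, keep {ball_in(b1,rmA), robot_in(rmA)}, require {carry(b4,right), robot_in(rmA)}
    → {ball_in(b1,rmA), carry(b4,right), robot_in(rmA)}
  through step 1 (drop(b1,rmA,left)): drop {ball_in(b1,rmA)}, keep {carry(b4,right), robot_in(rmA)}, require {carry(b1,left), robot_in(rmA)}
    → {carry(b1,left), carry(b4,right), robot_in(rmA)}

== RESULT ==
["carry(b1,left)", "carry(b4,right)", "robot_in(rmA)"]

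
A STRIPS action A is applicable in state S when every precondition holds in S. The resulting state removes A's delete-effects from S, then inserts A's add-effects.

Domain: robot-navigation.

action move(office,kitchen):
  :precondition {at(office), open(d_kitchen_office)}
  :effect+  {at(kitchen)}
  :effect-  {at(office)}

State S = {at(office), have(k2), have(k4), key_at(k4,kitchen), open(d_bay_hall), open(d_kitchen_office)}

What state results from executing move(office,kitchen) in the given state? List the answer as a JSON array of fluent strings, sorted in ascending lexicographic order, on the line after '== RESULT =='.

Progress:
  pre ⊆ S: {at(office), open(d_kitchen_office)} ⊆ S  — applicable
  S \ del = {have(k2), have(k4), key_at(k4,kitchen), open(d_bay_hall), open(d_kitchen_office)}
  ∪ add   = {at(kitchen), have(k2), have(k4), key_at(k4,kitchen), open(d_bay_hall), open(d_kitchen_office)}

== RESULT ==
["at(kitchen)", "have(k2)", "have(k4)", "key_at(k4,kitchen)", "open(d_bay_hall)", "open(d_kitchen_office)"]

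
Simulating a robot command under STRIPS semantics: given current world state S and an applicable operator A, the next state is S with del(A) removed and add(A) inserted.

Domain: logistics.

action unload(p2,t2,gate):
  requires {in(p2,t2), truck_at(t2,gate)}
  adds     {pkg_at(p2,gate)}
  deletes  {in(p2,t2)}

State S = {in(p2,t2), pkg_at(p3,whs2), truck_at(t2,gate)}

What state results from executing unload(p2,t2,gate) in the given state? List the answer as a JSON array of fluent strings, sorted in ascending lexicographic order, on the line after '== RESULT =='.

Compute (S \ del) ∪ add:
  pre ⊆ S: {in(p2,t2), truck_at(t2,gate)} ⊆ S  — applicable
  S \ del = {pkg_at(p3,whs2), truck_at(t2,gate)}
  ∪ add   = {pkg_at(p2,gate), pkg_at(p3,whs2), truck_at(t2,gate)}

== RESULT ==
["pkg_at(p2,gate)", "pkg_at(p3,whs2)", "truck_at(t2,gate)"]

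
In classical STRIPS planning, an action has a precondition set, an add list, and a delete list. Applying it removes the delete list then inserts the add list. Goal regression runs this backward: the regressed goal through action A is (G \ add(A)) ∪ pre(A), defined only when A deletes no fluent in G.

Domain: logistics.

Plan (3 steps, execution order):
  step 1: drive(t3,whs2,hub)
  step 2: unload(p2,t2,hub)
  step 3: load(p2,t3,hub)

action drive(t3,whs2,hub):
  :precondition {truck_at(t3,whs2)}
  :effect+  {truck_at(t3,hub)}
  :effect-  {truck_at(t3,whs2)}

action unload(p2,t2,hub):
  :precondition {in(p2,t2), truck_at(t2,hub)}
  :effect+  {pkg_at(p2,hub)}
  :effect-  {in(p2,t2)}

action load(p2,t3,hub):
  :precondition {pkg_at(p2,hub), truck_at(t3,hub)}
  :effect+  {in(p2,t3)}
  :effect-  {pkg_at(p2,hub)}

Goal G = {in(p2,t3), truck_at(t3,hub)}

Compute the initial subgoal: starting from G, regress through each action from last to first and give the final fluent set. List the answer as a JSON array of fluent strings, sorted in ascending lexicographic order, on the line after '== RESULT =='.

Regress step by step:
  through step 3 (load(p2,t3,hub)): drop {in(p2,t3)}, keep {truck_at(t3,hub)}, require {pkg_at(p2,hub), truck_at(t3,hub)}
    → {pkg_at(p2,hub), truck_at(t3,hub)}
  through step 2 (unload(p2,t2,hub)): drop {pkg_at(p2,hub)}, keep {truck_at(t3,hub)}, require {in(p2,t2), truck_at(t2,hub)}
    → {in(p2,t2), truck_at(t2,hub), truck_at(t3,hub)}
  through step 1 (drive(t3,whs2,hub)): drop {truck_at(t3,hub)}, keep {in(p2,t2), truck_at(t2,hub)}, require {truck_at(t3,whs2)}
    → {in(p2,t2), truck_at(t2,hub), truck_at(t3,whs2)}

== RESULT ==
["in(p2,t2)", "truck_at(t2,hub)", "truck_at(t3,whs2)"]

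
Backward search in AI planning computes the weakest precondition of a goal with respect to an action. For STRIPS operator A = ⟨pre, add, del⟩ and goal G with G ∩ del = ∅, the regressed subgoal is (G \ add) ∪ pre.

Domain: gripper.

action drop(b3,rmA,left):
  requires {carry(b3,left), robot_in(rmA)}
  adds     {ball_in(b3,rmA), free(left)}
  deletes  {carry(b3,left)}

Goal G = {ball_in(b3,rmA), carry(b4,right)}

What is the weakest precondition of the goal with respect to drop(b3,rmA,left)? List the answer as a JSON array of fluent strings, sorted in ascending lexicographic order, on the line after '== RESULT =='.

Compute (G \ add) ∪ pre:
  G ∩ del = {}  (empty — regression defined)
  G \ add = {ball_in(b3,rmA), carry(b4,right)} \ {ball_in(b3,rmA), free(left)} = {carry(b4,right)}
  ∪ pre   = {carry(b4,right)} ∪ {carry(b3,left), robot_in(rmA)}
          = {carry(b3,left), carry(b4,right), robot_in(rmA)}

== RESULT ==
["carry(b3,left)", "carry(b4,right)", "robot_in(rmA)"]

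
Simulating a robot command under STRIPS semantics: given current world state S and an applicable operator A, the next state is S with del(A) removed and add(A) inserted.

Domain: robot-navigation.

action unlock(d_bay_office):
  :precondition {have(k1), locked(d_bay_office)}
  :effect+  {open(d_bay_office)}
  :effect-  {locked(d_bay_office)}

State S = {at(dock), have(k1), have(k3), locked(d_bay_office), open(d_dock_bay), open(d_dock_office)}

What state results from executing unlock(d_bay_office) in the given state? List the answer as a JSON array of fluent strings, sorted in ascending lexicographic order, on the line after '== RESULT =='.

Compute (S \ del) ∪ add:
  pre ⊆ S: {have(k1), locked(d_bay_office)} ⊆ S  — applicable
  S \ del = {at(dock), have(k1), have(k3), open(d_dock_bay), open(d_dock_office)}
  ∪ add   = {at(dock), have(k1), have(k3), open(d_bay_office), open(d_dock_bay), open(d_dock_office)}

== RESULT ==
["at(dock)", "have(k1)", "have(k3)", "open(d_bay_office)", "open(d_dock_bay)", "open(d_dock_office)"]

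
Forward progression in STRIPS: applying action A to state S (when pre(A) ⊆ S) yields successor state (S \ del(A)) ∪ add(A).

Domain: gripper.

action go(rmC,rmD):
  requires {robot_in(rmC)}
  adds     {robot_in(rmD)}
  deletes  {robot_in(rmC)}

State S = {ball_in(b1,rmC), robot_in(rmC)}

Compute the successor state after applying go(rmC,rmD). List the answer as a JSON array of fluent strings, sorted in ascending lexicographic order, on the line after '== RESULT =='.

Progress:
  pre ⊆ S: {robot_in(rmC)} ⊆ S  — applicable
  S \ del = {ball_in(b1,rmC)}
  ∪ add   = {ball_in(b1,rmC), robot_in(rmD)}

== RESULT ==
["ball_in(b1,rmC)", "robot_in(rmD)"]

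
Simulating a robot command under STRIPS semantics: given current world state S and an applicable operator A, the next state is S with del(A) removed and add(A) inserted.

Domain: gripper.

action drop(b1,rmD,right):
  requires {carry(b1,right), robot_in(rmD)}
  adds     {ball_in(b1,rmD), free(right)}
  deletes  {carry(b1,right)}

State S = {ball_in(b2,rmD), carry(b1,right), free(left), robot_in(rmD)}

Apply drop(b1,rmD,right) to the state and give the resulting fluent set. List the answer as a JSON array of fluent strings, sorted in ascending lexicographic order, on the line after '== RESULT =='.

Compute (S \ del) ∪ add:
  pre ⊆ S: {carry(b1,right), robot_in(rmD)} ⊆ S  — applicable
  S \ del = {ball_in(b2,rmD), free(left), robot_in(rmD)}
  ∪ add   = {ball_in(b1,rmD), ball_in(b2,rmD), free(left), free(right), robot_in(rmD)}

== RESULT ==
["ball_in(b1,rmD)", "ball_in(b2,rmD)", "free(left)", "free(right)", "robot_in(rmD)"]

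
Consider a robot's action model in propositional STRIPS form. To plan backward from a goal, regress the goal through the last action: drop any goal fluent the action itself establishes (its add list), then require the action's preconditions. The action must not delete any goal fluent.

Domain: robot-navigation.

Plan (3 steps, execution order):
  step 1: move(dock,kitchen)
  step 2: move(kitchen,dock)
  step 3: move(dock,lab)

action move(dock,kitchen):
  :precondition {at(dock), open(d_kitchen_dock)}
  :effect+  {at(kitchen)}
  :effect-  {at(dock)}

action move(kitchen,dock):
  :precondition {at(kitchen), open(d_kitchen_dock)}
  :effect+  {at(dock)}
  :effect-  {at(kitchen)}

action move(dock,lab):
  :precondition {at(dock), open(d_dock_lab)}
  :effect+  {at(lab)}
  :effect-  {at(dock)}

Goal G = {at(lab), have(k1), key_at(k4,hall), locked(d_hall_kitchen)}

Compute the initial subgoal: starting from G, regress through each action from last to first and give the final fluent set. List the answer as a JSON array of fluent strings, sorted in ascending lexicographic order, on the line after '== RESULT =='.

Regress step by step:
  through step 3 (move(dock,lab)): drop {at(lab)}, keep {have(k1), key_at(k4,hall), locked(d_hall_kitchen)}, require {at(dock), open(d_dock_lab)}
    → {at(dock), have(k1), key_at(k4,hall), locked(d_hall_kitchen), open(d_dock_lab)}
  through step 2 (move(kitchen,dock)): drop {at(dock)}, keep {have(k1), key_at(k4,hall), locked(d_hall_kitchen), open(d_dock_lab)}, require {at(kitchen), open(d_kitchen_dock)}
    → {at(kitchen), have(k1), key_at(k4,hall), locked(d_hall_kitchen), open(d_dock_lab), open(d_kitchen_dock)}
  through step 1 (move(dock,kitchen)): drop {at(kitchen)}, keep {have(k1), key_at(k4,hall), locked(d_hall_kitchen), open(d_dock_lab), open(d_kitchen_dock)}, require {at(dock), open(d_kitchen_dock)}
    → {at(dock), have(k1), key_at(k4,hall), locked(d_hall_kitchen), open(d_dock_lab), open(d_kitchen_dock)}

== RESULT ==
["at(dock)", "have(k1)", "key_at(k4,hall)", "locked(d_hall_kitchen)", "open(d_dock_lab)", "open(d_kitchen_dock)"]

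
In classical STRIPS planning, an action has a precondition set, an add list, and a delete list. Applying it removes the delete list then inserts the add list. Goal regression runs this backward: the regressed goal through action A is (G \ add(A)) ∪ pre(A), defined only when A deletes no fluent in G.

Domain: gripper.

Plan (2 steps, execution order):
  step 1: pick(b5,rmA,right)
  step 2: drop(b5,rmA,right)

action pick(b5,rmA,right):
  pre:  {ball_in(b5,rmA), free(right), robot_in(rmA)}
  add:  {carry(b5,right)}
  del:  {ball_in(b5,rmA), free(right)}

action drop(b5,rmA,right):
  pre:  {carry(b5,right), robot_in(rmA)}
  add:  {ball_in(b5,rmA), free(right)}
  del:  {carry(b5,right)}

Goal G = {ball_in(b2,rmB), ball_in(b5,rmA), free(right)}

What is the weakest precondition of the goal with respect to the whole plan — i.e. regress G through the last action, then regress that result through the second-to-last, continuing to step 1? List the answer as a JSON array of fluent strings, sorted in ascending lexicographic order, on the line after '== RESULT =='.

Regress step by step:
  through step 2 (drop(b5,rmA,right)): drop {ball_in(b5,rmA), free(right)}, keep {ball_in(b2,rmB)}, require {carry(b5,right), robot_in(rmA)}
    → {ball_in(b2,rmB), carry(b5,right), robot_in(rmA)}
  through step 1 (pick(b5,rmA,right)): drop {carry(b5,right)}, keep {ball_in(b2,rmB), robot_in(rmA)}, require {ball_in(b5,rmA), free(right), robot_in(rmA)}
    → {ball_in(b2,rmB), ball_in(b5,rmA), free(right), robot_in(rmA)}

== RESULT ==
["ball_in(b2,rmB)", "ball_in(b5,rmA)", "free(right)", "robot_in(rmA)"]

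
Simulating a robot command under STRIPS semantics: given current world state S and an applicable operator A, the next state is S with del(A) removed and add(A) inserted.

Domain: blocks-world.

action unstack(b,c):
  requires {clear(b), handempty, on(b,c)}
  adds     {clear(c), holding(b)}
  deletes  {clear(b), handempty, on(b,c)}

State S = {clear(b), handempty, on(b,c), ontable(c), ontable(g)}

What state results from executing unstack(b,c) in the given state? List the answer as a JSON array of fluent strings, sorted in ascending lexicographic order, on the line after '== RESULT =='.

Compute (S \ del) ∪ add:
  pre ⊆ S: {clear(b), handempty, on(b,c)} ⊆ S  — applicable
  S \ del = {ontable(c), ontable(g)}
  ∪ add   = {clear(c), holding(b), ontable(c), ontable(g)}

== RESULT ==
["clear(c)", "holding(b)", "ontable(c)", "ontable(g)"]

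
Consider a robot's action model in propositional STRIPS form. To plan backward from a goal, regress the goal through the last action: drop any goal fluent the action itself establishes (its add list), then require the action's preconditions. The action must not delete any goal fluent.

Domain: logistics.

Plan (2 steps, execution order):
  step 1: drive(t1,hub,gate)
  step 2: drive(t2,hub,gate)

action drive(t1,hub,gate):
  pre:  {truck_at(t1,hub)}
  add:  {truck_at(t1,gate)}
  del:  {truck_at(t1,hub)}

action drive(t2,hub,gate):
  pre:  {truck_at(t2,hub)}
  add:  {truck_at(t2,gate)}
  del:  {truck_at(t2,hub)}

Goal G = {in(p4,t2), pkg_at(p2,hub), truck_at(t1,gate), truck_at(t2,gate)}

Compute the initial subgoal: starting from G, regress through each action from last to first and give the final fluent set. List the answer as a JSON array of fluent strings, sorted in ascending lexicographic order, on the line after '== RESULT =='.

Work backward from the goal:
  through step 2 (drive(t2,hub,gate)): drop {truck_at(t2,gate)}, keep {in(p4,t2), pkg_at(p2,hub), truck_at(t1,gate)}, require {truck_at(t2,hub)}
    → {in(p4,t2), pkg_at(p2,hub), truck_at(t1,gate), truck_at(t2,hub)}
  through step 1 (drive(t1,hub,gate)): drop {truck_at(t1,gate)}, keep {in(p4,t2), pkg_at(p2,hub), truck_at(t2,hub)}, require {truck_at(t1,hub)}
    → {in(p4,t2), pkg_at(p2,hub), truck_at(t1,hub), truck_at(t2,hub)}

== RESULT ==
["in(p4,t2)", "pkg_at(p2,hub)", "truck_at(t1,hub)", "truck_at(t2,hub)"]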